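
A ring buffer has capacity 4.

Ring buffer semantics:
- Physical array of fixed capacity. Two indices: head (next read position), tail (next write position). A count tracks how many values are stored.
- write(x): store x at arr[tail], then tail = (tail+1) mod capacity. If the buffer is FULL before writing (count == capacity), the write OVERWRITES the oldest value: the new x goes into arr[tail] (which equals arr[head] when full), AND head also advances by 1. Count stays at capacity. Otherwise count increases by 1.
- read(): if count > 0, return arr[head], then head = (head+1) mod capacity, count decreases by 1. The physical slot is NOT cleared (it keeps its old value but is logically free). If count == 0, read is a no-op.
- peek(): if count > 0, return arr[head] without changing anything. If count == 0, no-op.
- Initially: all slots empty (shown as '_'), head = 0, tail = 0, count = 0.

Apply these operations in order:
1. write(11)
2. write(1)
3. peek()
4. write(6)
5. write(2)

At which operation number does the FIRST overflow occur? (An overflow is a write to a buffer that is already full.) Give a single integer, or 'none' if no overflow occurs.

After op 1 (write(11)): arr=[11 _ _ _] head=0 tail=1 count=1
After op 2 (write(1)): arr=[11 1 _ _] head=0 tail=2 count=2
After op 3 (peek()): arr=[11 1 _ _] head=0 tail=2 count=2
After op 4 (write(6)): arr=[11 1 6 _] head=0 tail=3 count=3
After op 5 (write(2)): arr=[11 1 6 2] head=0 tail=0 count=4

Answer: none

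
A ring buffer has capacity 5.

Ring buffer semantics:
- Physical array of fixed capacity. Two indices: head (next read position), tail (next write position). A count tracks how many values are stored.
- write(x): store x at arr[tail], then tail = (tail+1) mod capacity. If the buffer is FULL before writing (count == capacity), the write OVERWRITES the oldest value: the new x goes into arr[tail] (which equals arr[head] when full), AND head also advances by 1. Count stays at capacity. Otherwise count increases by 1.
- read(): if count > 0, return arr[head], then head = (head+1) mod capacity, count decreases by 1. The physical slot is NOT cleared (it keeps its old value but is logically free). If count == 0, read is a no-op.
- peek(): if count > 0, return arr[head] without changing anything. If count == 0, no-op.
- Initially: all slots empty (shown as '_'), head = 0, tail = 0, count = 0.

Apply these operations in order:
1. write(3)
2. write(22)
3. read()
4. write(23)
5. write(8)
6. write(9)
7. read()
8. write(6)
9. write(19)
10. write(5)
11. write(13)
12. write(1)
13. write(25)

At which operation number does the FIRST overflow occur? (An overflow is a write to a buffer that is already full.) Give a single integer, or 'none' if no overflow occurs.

After op 1 (write(3)): arr=[3 _ _ _ _] head=0 tail=1 count=1
After op 2 (write(22)): arr=[3 22 _ _ _] head=0 tail=2 count=2
After op 3 (read()): arr=[3 22 _ _ _] head=1 tail=2 count=1
After op 4 (write(23)): arr=[3 22 23 _ _] head=1 tail=3 count=2
After op 5 (write(8)): arr=[3 22 23 8 _] head=1 tail=4 count=3
After op 6 (write(9)): arr=[3 22 23 8 9] head=1 tail=0 count=4
After op 7 (read()): arr=[3 22 23 8 9] head=2 tail=0 count=3
After op 8 (write(6)): arr=[6 22 23 8 9] head=2 tail=1 count=4
After op 9 (write(19)): arr=[6 19 23 8 9] head=2 tail=2 count=5
After op 10 (write(5)): arr=[6 19 5 8 9] head=3 tail=3 count=5
After op 11 (write(13)): arr=[6 19 5 13 9] head=4 tail=4 count=5
After op 12 (write(1)): arr=[6 19 5 13 1] head=0 tail=0 count=5
After op 13 (write(25)): arr=[25 19 5 13 1] head=1 tail=1 count=5

Answer: 10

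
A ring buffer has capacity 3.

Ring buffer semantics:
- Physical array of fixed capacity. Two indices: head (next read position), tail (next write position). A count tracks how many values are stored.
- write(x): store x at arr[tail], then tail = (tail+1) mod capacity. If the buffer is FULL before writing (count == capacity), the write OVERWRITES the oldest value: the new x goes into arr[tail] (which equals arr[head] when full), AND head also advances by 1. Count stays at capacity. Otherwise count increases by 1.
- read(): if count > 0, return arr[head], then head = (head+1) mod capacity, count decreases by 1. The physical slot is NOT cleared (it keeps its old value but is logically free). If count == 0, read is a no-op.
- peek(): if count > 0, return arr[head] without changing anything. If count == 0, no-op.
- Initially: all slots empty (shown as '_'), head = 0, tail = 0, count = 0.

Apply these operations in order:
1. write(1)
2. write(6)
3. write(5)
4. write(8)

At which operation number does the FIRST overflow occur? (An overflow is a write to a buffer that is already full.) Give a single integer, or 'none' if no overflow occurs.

Answer: 4

Derivation:
After op 1 (write(1)): arr=[1 _ _] head=0 tail=1 count=1
After op 2 (write(6)): arr=[1 6 _] head=0 tail=2 count=2
After op 3 (write(5)): arr=[1 6 5] head=0 tail=0 count=3
After op 4 (write(8)): arr=[8 6 5] head=1 tail=1 count=3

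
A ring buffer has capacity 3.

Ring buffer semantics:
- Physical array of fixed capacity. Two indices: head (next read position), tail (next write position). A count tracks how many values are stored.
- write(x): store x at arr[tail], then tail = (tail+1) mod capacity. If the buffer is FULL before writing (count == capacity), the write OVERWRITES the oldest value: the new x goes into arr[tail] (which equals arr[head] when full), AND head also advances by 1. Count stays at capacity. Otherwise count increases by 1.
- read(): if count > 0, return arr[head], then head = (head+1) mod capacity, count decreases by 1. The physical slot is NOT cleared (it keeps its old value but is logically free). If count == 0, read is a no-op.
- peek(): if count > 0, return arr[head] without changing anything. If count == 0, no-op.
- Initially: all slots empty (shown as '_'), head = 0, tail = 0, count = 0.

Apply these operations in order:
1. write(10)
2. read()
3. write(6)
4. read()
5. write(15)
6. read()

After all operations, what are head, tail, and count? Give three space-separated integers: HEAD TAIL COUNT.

After op 1 (write(10)): arr=[10 _ _] head=0 tail=1 count=1
After op 2 (read()): arr=[10 _ _] head=1 tail=1 count=0
After op 3 (write(6)): arr=[10 6 _] head=1 tail=2 count=1
After op 4 (read()): arr=[10 6 _] head=2 tail=2 count=0
After op 5 (write(15)): arr=[10 6 15] head=2 tail=0 count=1
After op 6 (read()): arr=[10 6 15] head=0 tail=0 count=0

Answer: 0 0 0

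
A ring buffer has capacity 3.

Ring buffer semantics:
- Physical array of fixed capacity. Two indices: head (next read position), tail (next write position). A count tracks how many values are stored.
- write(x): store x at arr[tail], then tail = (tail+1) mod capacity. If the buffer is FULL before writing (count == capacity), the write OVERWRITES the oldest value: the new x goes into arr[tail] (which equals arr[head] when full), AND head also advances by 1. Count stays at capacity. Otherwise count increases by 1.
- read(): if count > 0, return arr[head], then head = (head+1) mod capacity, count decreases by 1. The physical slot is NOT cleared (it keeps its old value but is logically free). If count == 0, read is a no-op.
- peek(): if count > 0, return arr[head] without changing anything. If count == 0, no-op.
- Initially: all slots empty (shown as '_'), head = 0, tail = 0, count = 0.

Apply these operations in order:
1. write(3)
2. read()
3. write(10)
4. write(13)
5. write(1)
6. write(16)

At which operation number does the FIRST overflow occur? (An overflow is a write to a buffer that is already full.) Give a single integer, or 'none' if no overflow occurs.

Answer: 6

Derivation:
After op 1 (write(3)): arr=[3 _ _] head=0 tail=1 count=1
After op 2 (read()): arr=[3 _ _] head=1 tail=1 count=0
After op 3 (write(10)): arr=[3 10 _] head=1 tail=2 count=1
After op 4 (write(13)): arr=[3 10 13] head=1 tail=0 count=2
After op 5 (write(1)): arr=[1 10 13] head=1 tail=1 count=3
After op 6 (write(16)): arr=[1 16 13] head=2 tail=2 count=3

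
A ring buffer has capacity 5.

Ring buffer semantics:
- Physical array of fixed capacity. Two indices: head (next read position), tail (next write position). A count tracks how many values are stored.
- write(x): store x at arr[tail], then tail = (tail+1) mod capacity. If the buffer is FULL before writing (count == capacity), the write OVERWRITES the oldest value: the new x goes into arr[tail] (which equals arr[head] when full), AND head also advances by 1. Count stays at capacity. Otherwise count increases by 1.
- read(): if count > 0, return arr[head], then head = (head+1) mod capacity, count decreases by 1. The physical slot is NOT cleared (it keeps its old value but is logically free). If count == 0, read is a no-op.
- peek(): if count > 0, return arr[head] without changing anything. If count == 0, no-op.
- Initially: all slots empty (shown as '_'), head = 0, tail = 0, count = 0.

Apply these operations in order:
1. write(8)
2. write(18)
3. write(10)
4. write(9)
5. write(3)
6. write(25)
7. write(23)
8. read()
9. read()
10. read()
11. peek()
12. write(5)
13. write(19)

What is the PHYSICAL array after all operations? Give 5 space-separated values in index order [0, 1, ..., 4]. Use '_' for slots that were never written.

Answer: 25 23 5 19 3

Derivation:
After op 1 (write(8)): arr=[8 _ _ _ _] head=0 tail=1 count=1
After op 2 (write(18)): arr=[8 18 _ _ _] head=0 tail=2 count=2
After op 3 (write(10)): arr=[8 18 10 _ _] head=0 tail=3 count=3
After op 4 (write(9)): arr=[8 18 10 9 _] head=0 tail=4 count=4
After op 5 (write(3)): arr=[8 18 10 9 3] head=0 tail=0 count=5
After op 6 (write(25)): arr=[25 18 10 9 3] head=1 tail=1 count=5
After op 7 (write(23)): arr=[25 23 10 9 3] head=2 tail=2 count=5
After op 8 (read()): arr=[25 23 10 9 3] head=3 tail=2 count=4
After op 9 (read()): arr=[25 23 10 9 3] head=4 tail=2 count=3
After op 10 (read()): arr=[25 23 10 9 3] head=0 tail=2 count=2
After op 11 (peek()): arr=[25 23 10 9 3] head=0 tail=2 count=2
After op 12 (write(5)): arr=[25 23 5 9 3] head=0 tail=3 count=3
After op 13 (write(19)): arr=[25 23 5 19 3] head=0 tail=4 count=4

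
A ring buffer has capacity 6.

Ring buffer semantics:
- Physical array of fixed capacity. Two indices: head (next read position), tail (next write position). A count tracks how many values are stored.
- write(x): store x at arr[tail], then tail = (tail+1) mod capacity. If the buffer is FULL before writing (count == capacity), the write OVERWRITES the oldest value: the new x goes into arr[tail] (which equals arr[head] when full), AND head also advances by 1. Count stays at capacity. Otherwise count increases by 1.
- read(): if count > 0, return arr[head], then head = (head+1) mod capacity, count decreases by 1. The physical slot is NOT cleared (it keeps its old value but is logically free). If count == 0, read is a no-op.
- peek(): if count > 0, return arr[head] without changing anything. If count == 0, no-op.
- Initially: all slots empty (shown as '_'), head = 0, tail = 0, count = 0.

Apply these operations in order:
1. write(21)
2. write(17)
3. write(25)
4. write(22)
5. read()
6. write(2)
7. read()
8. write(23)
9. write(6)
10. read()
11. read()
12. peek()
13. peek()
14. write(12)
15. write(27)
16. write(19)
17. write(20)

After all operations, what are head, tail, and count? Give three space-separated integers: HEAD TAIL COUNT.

After op 1 (write(21)): arr=[21 _ _ _ _ _] head=0 tail=1 count=1
After op 2 (write(17)): arr=[21 17 _ _ _ _] head=0 tail=2 count=2
After op 3 (write(25)): arr=[21 17 25 _ _ _] head=0 tail=3 count=3
After op 4 (write(22)): arr=[21 17 25 22 _ _] head=0 tail=4 count=4
After op 5 (read()): arr=[21 17 25 22 _ _] head=1 tail=4 count=3
After op 6 (write(2)): arr=[21 17 25 22 2 _] head=1 tail=5 count=4
After op 7 (read()): arr=[21 17 25 22 2 _] head=2 tail=5 count=3
After op 8 (write(23)): arr=[21 17 25 22 2 23] head=2 tail=0 count=4
After op 9 (write(6)): arr=[6 17 25 22 2 23] head=2 tail=1 count=5
After op 10 (read()): arr=[6 17 25 22 2 23] head=3 tail=1 count=4
After op 11 (read()): arr=[6 17 25 22 2 23] head=4 tail=1 count=3
After op 12 (peek()): arr=[6 17 25 22 2 23] head=4 tail=1 count=3
After op 13 (peek()): arr=[6 17 25 22 2 23] head=4 tail=1 count=3
After op 14 (write(12)): arr=[6 12 25 22 2 23] head=4 tail=2 count=4
After op 15 (write(27)): arr=[6 12 27 22 2 23] head=4 tail=3 count=5
After op 16 (write(19)): arr=[6 12 27 19 2 23] head=4 tail=4 count=6
After op 17 (write(20)): arr=[6 12 27 19 20 23] head=5 tail=5 count=6

Answer: 5 5 6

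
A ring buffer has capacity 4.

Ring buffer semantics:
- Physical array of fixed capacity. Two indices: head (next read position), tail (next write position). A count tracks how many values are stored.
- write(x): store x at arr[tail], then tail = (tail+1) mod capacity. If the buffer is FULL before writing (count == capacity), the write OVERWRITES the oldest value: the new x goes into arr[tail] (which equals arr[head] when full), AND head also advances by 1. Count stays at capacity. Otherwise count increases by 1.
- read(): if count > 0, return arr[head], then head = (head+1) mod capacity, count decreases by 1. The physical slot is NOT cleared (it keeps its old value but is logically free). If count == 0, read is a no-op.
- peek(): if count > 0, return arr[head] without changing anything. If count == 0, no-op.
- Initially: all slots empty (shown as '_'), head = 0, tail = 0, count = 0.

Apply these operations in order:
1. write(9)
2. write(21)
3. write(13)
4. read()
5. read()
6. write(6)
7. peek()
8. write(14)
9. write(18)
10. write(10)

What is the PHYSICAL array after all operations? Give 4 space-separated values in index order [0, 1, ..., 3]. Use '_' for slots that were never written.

After op 1 (write(9)): arr=[9 _ _ _] head=0 tail=1 count=1
After op 2 (write(21)): arr=[9 21 _ _] head=0 tail=2 count=2
After op 3 (write(13)): arr=[9 21 13 _] head=0 tail=3 count=3
After op 4 (read()): arr=[9 21 13 _] head=1 tail=3 count=2
After op 5 (read()): arr=[9 21 13 _] head=2 tail=3 count=1
After op 6 (write(6)): arr=[9 21 13 6] head=2 tail=0 count=2
After op 7 (peek()): arr=[9 21 13 6] head=2 tail=0 count=2
After op 8 (write(14)): arr=[14 21 13 6] head=2 tail=1 count=3
After op 9 (write(18)): arr=[14 18 13 6] head=2 tail=2 count=4
After op 10 (write(10)): arr=[14 18 10 6] head=3 tail=3 count=4

Answer: 14 18 10 6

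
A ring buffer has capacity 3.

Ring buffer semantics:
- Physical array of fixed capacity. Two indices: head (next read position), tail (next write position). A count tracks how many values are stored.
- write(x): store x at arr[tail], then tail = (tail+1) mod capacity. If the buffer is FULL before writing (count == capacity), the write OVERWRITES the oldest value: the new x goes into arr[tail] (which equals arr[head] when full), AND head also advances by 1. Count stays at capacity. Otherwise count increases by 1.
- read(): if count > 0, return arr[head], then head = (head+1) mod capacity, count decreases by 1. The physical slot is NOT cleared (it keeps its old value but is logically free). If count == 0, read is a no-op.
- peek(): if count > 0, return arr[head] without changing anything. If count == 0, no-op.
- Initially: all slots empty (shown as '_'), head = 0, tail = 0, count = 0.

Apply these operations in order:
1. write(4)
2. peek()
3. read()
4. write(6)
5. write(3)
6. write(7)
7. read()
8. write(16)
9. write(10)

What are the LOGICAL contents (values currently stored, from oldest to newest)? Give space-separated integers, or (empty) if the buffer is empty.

After op 1 (write(4)): arr=[4 _ _] head=0 tail=1 count=1
After op 2 (peek()): arr=[4 _ _] head=0 tail=1 count=1
After op 3 (read()): arr=[4 _ _] head=1 tail=1 count=0
After op 4 (write(6)): arr=[4 6 _] head=1 tail=2 count=1
After op 5 (write(3)): arr=[4 6 3] head=1 tail=0 count=2
After op 6 (write(7)): arr=[7 6 3] head=1 tail=1 count=3
After op 7 (read()): arr=[7 6 3] head=2 tail=1 count=2
After op 8 (write(16)): arr=[7 16 3] head=2 tail=2 count=3
After op 9 (write(10)): arr=[7 16 10] head=0 tail=0 count=3

Answer: 7 16 10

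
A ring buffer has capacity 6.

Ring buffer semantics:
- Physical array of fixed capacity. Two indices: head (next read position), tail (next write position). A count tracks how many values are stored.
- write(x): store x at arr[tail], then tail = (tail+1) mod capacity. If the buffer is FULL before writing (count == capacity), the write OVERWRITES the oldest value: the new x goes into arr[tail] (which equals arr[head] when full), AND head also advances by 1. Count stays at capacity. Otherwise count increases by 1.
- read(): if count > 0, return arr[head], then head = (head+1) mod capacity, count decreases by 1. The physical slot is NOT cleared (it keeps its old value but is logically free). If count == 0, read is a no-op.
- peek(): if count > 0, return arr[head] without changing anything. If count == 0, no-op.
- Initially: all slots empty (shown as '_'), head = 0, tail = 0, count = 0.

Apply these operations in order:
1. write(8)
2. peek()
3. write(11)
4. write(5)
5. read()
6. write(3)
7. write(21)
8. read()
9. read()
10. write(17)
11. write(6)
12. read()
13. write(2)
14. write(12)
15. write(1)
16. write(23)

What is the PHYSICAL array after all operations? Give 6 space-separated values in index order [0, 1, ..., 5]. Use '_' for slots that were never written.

After op 1 (write(8)): arr=[8 _ _ _ _ _] head=0 tail=1 count=1
After op 2 (peek()): arr=[8 _ _ _ _ _] head=0 tail=1 count=1
After op 3 (write(11)): arr=[8 11 _ _ _ _] head=0 tail=2 count=2
After op 4 (write(5)): arr=[8 11 5 _ _ _] head=0 tail=3 count=3
After op 5 (read()): arr=[8 11 5 _ _ _] head=1 tail=3 count=2
After op 6 (write(3)): arr=[8 11 5 3 _ _] head=1 tail=4 count=3
After op 7 (write(21)): arr=[8 11 5 3 21 _] head=1 tail=5 count=4
After op 8 (read()): arr=[8 11 5 3 21 _] head=2 tail=5 count=3
After op 9 (read()): arr=[8 11 5 3 21 _] head=3 tail=5 count=2
After op 10 (write(17)): arr=[8 11 5 3 21 17] head=3 tail=0 count=3
After op 11 (write(6)): arr=[6 11 5 3 21 17] head=3 tail=1 count=4
After op 12 (read()): arr=[6 11 5 3 21 17] head=4 tail=1 count=3
After op 13 (write(2)): arr=[6 2 5 3 21 17] head=4 tail=2 count=4
After op 14 (write(12)): arr=[6 2 12 3 21 17] head=4 tail=3 count=5
After op 15 (write(1)): arr=[6 2 12 1 21 17] head=4 tail=4 count=6
After op 16 (write(23)): arr=[6 2 12 1 23 17] head=5 tail=5 count=6

Answer: 6 2 12 1 23 17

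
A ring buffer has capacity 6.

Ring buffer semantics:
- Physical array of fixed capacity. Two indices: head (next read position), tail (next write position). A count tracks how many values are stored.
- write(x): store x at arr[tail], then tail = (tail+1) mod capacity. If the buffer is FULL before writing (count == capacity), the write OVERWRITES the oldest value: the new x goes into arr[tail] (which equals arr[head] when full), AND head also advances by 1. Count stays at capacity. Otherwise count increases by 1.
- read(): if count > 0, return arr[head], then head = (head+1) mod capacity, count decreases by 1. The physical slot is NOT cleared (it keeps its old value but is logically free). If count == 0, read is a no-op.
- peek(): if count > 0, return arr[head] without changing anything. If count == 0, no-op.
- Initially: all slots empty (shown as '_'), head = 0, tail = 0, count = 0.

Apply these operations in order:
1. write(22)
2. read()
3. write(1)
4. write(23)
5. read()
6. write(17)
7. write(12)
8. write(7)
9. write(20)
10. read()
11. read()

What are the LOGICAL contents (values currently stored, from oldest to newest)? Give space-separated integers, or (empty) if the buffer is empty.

Answer: 12 7 20

Derivation:
After op 1 (write(22)): arr=[22 _ _ _ _ _] head=0 tail=1 count=1
After op 2 (read()): arr=[22 _ _ _ _ _] head=1 tail=1 count=0
After op 3 (write(1)): arr=[22 1 _ _ _ _] head=1 tail=2 count=1
After op 4 (write(23)): arr=[22 1 23 _ _ _] head=1 tail=3 count=2
After op 5 (read()): arr=[22 1 23 _ _ _] head=2 tail=3 count=1
After op 6 (write(17)): arr=[22 1 23 17 _ _] head=2 tail=4 count=2
After op 7 (write(12)): arr=[22 1 23 17 12 _] head=2 tail=5 count=3
After op 8 (write(7)): arr=[22 1 23 17 12 7] head=2 tail=0 count=4
After op 9 (write(20)): arr=[20 1 23 17 12 7] head=2 tail=1 count=5
After op 10 (read()): arr=[20 1 23 17 12 7] head=3 tail=1 count=4
After op 11 (read()): arr=[20 1 23 17 12 7] head=4 tail=1 count=3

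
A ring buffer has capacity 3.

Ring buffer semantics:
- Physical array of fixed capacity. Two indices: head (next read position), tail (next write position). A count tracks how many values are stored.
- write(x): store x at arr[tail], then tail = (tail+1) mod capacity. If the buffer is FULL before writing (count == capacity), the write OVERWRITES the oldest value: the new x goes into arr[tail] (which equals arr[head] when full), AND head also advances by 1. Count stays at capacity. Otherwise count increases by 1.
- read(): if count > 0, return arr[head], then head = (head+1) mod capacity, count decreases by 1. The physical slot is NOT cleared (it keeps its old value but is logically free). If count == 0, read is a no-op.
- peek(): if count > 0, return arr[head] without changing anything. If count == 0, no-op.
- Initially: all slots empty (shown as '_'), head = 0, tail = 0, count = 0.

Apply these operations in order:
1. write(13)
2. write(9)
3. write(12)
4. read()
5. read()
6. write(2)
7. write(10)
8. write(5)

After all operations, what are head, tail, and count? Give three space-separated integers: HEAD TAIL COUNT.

After op 1 (write(13)): arr=[13 _ _] head=0 tail=1 count=1
After op 2 (write(9)): arr=[13 9 _] head=0 tail=2 count=2
After op 3 (write(12)): arr=[13 9 12] head=0 tail=0 count=3
After op 4 (read()): arr=[13 9 12] head=1 tail=0 count=2
After op 5 (read()): arr=[13 9 12] head=2 tail=0 count=1
After op 6 (write(2)): arr=[2 9 12] head=2 tail=1 count=2
After op 7 (write(10)): arr=[2 10 12] head=2 tail=2 count=3
After op 8 (write(5)): arr=[2 10 5] head=0 tail=0 count=3

Answer: 0 0 3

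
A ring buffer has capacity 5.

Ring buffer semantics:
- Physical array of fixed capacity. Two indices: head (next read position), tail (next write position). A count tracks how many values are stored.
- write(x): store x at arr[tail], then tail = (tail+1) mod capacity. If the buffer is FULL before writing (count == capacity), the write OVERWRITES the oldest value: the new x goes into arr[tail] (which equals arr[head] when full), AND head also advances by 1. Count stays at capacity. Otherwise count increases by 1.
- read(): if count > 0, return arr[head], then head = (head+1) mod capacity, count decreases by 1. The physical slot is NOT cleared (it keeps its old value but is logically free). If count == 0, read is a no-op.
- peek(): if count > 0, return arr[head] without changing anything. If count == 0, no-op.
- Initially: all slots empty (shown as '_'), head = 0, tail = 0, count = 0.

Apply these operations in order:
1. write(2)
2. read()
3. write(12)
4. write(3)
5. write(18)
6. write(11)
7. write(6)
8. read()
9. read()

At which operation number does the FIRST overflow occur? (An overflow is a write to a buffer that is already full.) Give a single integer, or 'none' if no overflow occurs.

Answer: none

Derivation:
After op 1 (write(2)): arr=[2 _ _ _ _] head=0 tail=1 count=1
After op 2 (read()): arr=[2 _ _ _ _] head=1 tail=1 count=0
After op 3 (write(12)): arr=[2 12 _ _ _] head=1 tail=2 count=1
After op 4 (write(3)): arr=[2 12 3 _ _] head=1 tail=3 count=2
After op 5 (write(18)): arr=[2 12 3 18 _] head=1 tail=4 count=3
After op 6 (write(11)): arr=[2 12 3 18 11] head=1 tail=0 count=4
After op 7 (write(6)): arr=[6 12 3 18 11] head=1 tail=1 count=5
After op 8 (read()): arr=[6 12 3 18 11] head=2 tail=1 count=4
After op 9 (read()): arr=[6 12 3 18 11] head=3 tail=1 count=3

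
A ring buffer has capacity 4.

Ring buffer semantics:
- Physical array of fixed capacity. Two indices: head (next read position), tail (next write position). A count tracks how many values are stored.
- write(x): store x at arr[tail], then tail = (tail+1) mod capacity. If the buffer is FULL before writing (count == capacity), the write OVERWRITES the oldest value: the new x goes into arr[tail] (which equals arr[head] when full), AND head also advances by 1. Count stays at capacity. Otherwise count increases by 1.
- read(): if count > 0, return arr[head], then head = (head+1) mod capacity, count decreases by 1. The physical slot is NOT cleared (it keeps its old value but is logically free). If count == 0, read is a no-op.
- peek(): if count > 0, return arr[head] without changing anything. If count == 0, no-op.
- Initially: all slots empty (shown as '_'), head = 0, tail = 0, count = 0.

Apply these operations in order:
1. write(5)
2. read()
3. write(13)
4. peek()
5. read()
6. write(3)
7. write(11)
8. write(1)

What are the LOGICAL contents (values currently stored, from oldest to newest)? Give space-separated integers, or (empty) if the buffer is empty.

Answer: 3 11 1

Derivation:
After op 1 (write(5)): arr=[5 _ _ _] head=0 tail=1 count=1
After op 2 (read()): arr=[5 _ _ _] head=1 tail=1 count=0
After op 3 (write(13)): arr=[5 13 _ _] head=1 tail=2 count=1
After op 4 (peek()): arr=[5 13 _ _] head=1 tail=2 count=1
After op 5 (read()): arr=[5 13 _ _] head=2 tail=2 count=0
After op 6 (write(3)): arr=[5 13 3 _] head=2 tail=3 count=1
After op 7 (write(11)): arr=[5 13 3 11] head=2 tail=0 count=2
After op 8 (write(1)): arr=[1 13 3 11] head=2 tail=1 count=3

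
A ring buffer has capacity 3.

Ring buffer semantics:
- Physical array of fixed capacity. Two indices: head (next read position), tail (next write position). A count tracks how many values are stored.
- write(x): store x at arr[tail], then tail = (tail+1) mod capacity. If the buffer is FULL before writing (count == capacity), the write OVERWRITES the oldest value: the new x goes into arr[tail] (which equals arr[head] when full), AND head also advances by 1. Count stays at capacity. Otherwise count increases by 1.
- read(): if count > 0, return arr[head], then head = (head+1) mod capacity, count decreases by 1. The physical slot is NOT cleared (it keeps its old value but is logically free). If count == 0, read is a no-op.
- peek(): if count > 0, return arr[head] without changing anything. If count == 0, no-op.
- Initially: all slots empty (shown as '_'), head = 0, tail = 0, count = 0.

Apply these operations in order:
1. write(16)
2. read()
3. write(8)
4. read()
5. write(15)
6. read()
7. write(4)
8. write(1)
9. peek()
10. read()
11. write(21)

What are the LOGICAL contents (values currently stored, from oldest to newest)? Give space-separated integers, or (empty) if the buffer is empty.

Answer: 1 21

Derivation:
After op 1 (write(16)): arr=[16 _ _] head=0 tail=1 count=1
After op 2 (read()): arr=[16 _ _] head=1 tail=1 count=0
After op 3 (write(8)): arr=[16 8 _] head=1 tail=2 count=1
After op 4 (read()): arr=[16 8 _] head=2 tail=2 count=0
After op 5 (write(15)): arr=[16 8 15] head=2 tail=0 count=1
After op 6 (read()): arr=[16 8 15] head=0 tail=0 count=0
After op 7 (write(4)): arr=[4 8 15] head=0 tail=1 count=1
After op 8 (write(1)): arr=[4 1 15] head=0 tail=2 count=2
After op 9 (peek()): arr=[4 1 15] head=0 tail=2 count=2
After op 10 (read()): arr=[4 1 15] head=1 tail=2 count=1
After op 11 (write(21)): arr=[4 1 21] head=1 tail=0 count=2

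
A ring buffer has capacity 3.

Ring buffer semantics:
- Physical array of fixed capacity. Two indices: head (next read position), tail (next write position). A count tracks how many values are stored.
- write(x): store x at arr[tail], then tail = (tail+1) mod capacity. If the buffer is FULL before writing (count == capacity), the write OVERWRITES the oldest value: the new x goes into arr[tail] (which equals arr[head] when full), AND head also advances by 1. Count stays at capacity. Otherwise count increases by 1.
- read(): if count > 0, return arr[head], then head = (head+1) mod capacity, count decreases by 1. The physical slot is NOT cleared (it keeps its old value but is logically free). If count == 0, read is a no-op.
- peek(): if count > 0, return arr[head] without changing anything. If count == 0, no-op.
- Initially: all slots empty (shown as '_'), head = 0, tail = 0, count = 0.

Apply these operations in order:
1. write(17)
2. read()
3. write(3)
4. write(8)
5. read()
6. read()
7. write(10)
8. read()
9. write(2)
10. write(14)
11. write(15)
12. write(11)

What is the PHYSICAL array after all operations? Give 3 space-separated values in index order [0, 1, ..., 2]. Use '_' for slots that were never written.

Answer: 15 11 14

Derivation:
After op 1 (write(17)): arr=[17 _ _] head=0 tail=1 count=1
After op 2 (read()): arr=[17 _ _] head=1 tail=1 count=0
After op 3 (write(3)): arr=[17 3 _] head=1 tail=2 count=1
After op 4 (write(8)): arr=[17 3 8] head=1 tail=0 count=2
After op 5 (read()): arr=[17 3 8] head=2 tail=0 count=1
After op 6 (read()): arr=[17 3 8] head=0 tail=0 count=0
After op 7 (write(10)): arr=[10 3 8] head=0 tail=1 count=1
After op 8 (read()): arr=[10 3 8] head=1 tail=1 count=0
After op 9 (write(2)): arr=[10 2 8] head=1 tail=2 count=1
After op 10 (write(14)): arr=[10 2 14] head=1 tail=0 count=2
After op 11 (write(15)): arr=[15 2 14] head=1 tail=1 count=3
After op 12 (write(11)): arr=[15 11 14] head=2 tail=2 count=3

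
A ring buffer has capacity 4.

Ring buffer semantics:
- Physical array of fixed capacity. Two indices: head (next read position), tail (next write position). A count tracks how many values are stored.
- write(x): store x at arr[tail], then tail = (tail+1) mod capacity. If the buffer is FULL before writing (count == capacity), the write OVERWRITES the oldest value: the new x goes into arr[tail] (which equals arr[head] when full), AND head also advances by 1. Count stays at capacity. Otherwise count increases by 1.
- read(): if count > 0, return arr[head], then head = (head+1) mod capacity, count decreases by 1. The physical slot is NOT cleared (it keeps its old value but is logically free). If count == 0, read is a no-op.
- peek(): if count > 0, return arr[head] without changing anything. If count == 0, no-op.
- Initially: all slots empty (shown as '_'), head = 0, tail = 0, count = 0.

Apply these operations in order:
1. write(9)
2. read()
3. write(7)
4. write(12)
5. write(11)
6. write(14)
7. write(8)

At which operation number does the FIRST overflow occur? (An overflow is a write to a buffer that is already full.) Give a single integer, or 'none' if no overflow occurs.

After op 1 (write(9)): arr=[9 _ _ _] head=0 tail=1 count=1
After op 2 (read()): arr=[9 _ _ _] head=1 tail=1 count=0
After op 3 (write(7)): arr=[9 7 _ _] head=1 tail=2 count=1
After op 4 (write(12)): arr=[9 7 12 _] head=1 tail=3 count=2
After op 5 (write(11)): arr=[9 7 12 11] head=1 tail=0 count=3
After op 6 (write(14)): arr=[14 7 12 11] head=1 tail=1 count=4
After op 7 (write(8)): arr=[14 8 12 11] head=2 tail=2 count=4

Answer: 7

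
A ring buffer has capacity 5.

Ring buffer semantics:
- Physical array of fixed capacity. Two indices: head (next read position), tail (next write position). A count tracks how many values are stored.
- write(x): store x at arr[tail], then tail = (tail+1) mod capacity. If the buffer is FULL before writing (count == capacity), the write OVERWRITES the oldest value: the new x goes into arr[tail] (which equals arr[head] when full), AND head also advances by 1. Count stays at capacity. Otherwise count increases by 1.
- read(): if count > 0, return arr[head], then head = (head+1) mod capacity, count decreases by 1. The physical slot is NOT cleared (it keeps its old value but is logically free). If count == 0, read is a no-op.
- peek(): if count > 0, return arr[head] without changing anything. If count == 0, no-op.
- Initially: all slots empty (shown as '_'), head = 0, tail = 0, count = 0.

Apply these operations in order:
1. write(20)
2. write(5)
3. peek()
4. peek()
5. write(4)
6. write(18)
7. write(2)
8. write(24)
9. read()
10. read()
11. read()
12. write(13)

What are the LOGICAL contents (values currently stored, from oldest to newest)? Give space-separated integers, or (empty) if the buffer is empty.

Answer: 2 24 13

Derivation:
After op 1 (write(20)): arr=[20 _ _ _ _] head=0 tail=1 count=1
After op 2 (write(5)): arr=[20 5 _ _ _] head=0 tail=2 count=2
After op 3 (peek()): arr=[20 5 _ _ _] head=0 tail=2 count=2
After op 4 (peek()): arr=[20 5 _ _ _] head=0 tail=2 count=2
After op 5 (write(4)): arr=[20 5 4 _ _] head=0 tail=3 count=3
After op 6 (write(18)): arr=[20 5 4 18 _] head=0 tail=4 count=4
After op 7 (write(2)): arr=[20 5 4 18 2] head=0 tail=0 count=5
After op 8 (write(24)): arr=[24 5 4 18 2] head=1 tail=1 count=5
After op 9 (read()): arr=[24 5 4 18 2] head=2 tail=1 count=4
After op 10 (read()): arr=[24 5 4 18 2] head=3 tail=1 count=3
After op 11 (read()): arr=[24 5 4 18 2] head=4 tail=1 count=2
After op 12 (write(13)): arr=[24 13 4 18 2] head=4 tail=2 count=3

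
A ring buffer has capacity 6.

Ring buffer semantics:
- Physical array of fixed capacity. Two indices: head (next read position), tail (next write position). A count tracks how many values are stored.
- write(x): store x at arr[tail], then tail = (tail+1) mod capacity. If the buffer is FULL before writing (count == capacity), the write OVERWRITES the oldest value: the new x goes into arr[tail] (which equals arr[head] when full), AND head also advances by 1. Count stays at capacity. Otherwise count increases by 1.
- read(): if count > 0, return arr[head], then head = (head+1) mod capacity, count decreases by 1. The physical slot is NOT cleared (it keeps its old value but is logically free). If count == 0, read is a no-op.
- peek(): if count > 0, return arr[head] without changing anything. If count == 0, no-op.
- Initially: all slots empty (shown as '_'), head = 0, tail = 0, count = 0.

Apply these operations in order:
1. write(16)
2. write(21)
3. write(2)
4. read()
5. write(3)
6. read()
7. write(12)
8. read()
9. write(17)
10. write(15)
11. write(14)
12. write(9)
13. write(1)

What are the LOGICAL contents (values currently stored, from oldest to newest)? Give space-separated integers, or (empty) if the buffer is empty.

After op 1 (write(16)): arr=[16 _ _ _ _ _] head=0 tail=1 count=1
After op 2 (write(21)): arr=[16 21 _ _ _ _] head=0 tail=2 count=2
After op 3 (write(2)): arr=[16 21 2 _ _ _] head=0 tail=3 count=3
After op 4 (read()): arr=[16 21 2 _ _ _] head=1 tail=3 count=2
After op 5 (write(3)): arr=[16 21 2 3 _ _] head=1 tail=4 count=3
After op 6 (read()): arr=[16 21 2 3 _ _] head=2 tail=4 count=2
After op 7 (write(12)): arr=[16 21 2 3 12 _] head=2 tail=5 count=3
After op 8 (read()): arr=[16 21 2 3 12 _] head=3 tail=5 count=2
After op 9 (write(17)): arr=[16 21 2 3 12 17] head=3 tail=0 count=3
After op 10 (write(15)): arr=[15 21 2 3 12 17] head=3 tail=1 count=4
After op 11 (write(14)): arr=[15 14 2 3 12 17] head=3 tail=2 count=5
After op 12 (write(9)): arr=[15 14 9 3 12 17] head=3 tail=3 count=6
After op 13 (write(1)): arr=[15 14 9 1 12 17] head=4 tail=4 count=6

Answer: 12 17 15 14 9 1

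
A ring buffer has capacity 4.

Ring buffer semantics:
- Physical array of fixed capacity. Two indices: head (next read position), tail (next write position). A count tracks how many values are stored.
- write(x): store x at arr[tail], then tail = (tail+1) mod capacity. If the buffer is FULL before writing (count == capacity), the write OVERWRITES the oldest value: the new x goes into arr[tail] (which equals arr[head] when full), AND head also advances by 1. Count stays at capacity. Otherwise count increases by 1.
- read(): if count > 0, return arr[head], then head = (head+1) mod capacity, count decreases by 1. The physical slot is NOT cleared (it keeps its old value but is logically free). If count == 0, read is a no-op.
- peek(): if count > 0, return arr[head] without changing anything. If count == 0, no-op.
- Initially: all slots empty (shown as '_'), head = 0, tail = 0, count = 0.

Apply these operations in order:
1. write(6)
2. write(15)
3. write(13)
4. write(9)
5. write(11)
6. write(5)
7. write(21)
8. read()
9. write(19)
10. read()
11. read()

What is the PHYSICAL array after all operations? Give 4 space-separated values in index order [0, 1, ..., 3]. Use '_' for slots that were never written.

Answer: 11 5 21 19

Derivation:
After op 1 (write(6)): arr=[6 _ _ _] head=0 tail=1 count=1
After op 2 (write(15)): arr=[6 15 _ _] head=0 tail=2 count=2
After op 3 (write(13)): arr=[6 15 13 _] head=0 tail=3 count=3
After op 4 (write(9)): arr=[6 15 13 9] head=0 tail=0 count=4
After op 5 (write(11)): arr=[11 15 13 9] head=1 tail=1 count=4
After op 6 (write(5)): arr=[11 5 13 9] head=2 tail=2 count=4
After op 7 (write(21)): arr=[11 5 21 9] head=3 tail=3 count=4
After op 8 (read()): arr=[11 5 21 9] head=0 tail=3 count=3
After op 9 (write(19)): arr=[11 5 21 19] head=0 tail=0 count=4
After op 10 (read()): arr=[11 5 21 19] head=1 tail=0 count=3
After op 11 (read()): arr=[11 5 21 19] head=2 tail=0 count=2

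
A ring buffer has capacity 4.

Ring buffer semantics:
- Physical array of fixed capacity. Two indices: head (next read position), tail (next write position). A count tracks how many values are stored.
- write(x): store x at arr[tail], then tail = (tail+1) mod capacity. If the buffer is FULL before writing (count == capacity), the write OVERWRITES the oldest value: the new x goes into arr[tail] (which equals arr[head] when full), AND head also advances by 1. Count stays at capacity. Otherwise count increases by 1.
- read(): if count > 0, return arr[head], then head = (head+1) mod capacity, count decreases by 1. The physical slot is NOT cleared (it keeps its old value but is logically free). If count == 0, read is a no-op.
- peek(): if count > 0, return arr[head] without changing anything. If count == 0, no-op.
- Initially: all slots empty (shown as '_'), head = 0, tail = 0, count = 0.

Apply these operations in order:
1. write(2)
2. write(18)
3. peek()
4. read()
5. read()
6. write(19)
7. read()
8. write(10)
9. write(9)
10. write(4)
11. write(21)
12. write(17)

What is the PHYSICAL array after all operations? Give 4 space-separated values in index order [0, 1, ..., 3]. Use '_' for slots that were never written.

After op 1 (write(2)): arr=[2 _ _ _] head=0 tail=1 count=1
After op 2 (write(18)): arr=[2 18 _ _] head=0 tail=2 count=2
After op 3 (peek()): arr=[2 18 _ _] head=0 tail=2 count=2
After op 4 (read()): arr=[2 18 _ _] head=1 tail=2 count=1
After op 5 (read()): arr=[2 18 _ _] head=2 tail=2 count=0
After op 6 (write(19)): arr=[2 18 19 _] head=2 tail=3 count=1
After op 7 (read()): arr=[2 18 19 _] head=3 tail=3 count=0
After op 8 (write(10)): arr=[2 18 19 10] head=3 tail=0 count=1
After op 9 (write(9)): arr=[9 18 19 10] head=3 tail=1 count=2
After op 10 (write(4)): arr=[9 4 19 10] head=3 tail=2 count=3
After op 11 (write(21)): arr=[9 4 21 10] head=3 tail=3 count=4
After op 12 (write(17)): arr=[9 4 21 17] head=0 tail=0 count=4

Answer: 9 4 21 17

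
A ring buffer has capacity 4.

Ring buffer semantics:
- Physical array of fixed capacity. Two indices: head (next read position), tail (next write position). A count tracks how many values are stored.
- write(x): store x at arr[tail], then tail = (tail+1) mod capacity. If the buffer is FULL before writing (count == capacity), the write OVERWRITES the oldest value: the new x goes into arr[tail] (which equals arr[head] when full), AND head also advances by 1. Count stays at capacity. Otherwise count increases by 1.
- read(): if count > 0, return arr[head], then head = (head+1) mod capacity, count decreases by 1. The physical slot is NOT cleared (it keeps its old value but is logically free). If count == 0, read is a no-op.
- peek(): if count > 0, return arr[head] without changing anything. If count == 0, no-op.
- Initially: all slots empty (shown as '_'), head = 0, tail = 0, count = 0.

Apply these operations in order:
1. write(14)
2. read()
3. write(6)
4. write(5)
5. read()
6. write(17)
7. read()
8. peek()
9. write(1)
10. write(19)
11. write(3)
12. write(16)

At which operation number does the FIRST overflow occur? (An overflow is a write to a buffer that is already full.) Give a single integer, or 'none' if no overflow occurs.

Answer: 12

Derivation:
After op 1 (write(14)): arr=[14 _ _ _] head=0 tail=1 count=1
After op 2 (read()): arr=[14 _ _ _] head=1 tail=1 count=0
After op 3 (write(6)): arr=[14 6 _ _] head=1 tail=2 count=1
After op 4 (write(5)): arr=[14 6 5 _] head=1 tail=3 count=2
After op 5 (read()): arr=[14 6 5 _] head=2 tail=3 count=1
After op 6 (write(17)): arr=[14 6 5 17] head=2 tail=0 count=2
After op 7 (read()): arr=[14 6 5 17] head=3 tail=0 count=1
After op 8 (peek()): arr=[14 6 5 17] head=3 tail=0 count=1
After op 9 (write(1)): arr=[1 6 5 17] head=3 tail=1 count=2
After op 10 (write(19)): arr=[1 19 5 17] head=3 tail=2 count=3
After op 11 (write(3)): arr=[1 19 3 17] head=3 tail=3 count=4
After op 12 (write(16)): arr=[1 19 3 16] head=0 tail=0 count=4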